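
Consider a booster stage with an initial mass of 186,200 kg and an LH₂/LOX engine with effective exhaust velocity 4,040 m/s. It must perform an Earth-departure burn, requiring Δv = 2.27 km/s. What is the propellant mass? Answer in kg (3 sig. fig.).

m₀/m_f = exp(Δv / v_e) = exp(2270 / 4040.0) = exp(0.5619) = 1.7540.
m_f = 186,200 / 1.7540 = 106,157 kg, so propellant = m₀ − m_f = 186,200 − 106,157 = 80,043 kg.

propellant mass ≈ 80000 kg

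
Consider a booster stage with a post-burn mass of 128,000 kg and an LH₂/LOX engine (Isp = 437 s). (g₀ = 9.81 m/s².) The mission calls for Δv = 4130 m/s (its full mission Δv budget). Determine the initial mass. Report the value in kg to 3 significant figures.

initial mass ≈ 335000 kg

v_e = Isp · g₀ = 437 × 9.81 = 4287.0 m/s.
From the ideal rocket equation, m₀/m_f = exp(Δv / v_e) = exp(4130 / 4287.0) = exp(0.9634) = 2.6206.
m₀ = m_f × 2.6206 = 128,000 × 2.6206 = 335,437 kg.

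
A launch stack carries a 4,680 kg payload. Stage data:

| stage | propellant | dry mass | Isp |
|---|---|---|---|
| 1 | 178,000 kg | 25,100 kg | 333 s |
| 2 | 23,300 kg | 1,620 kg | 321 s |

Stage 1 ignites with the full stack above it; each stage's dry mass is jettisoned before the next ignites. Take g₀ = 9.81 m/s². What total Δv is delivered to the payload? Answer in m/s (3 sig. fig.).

Ignition mass of stage 1 = 178,000+25,100 + 23,300+1,620 + 4,680 = 232,700 kg.
Stage 1: m₀ = 232,700 kg, m_f = 232,700 − 178,000 = 54,700 kg; Δv = 333×9.81×ln(4.254) = 3266.7×1.4479 ≈ 4730 m/s.
Stage 2: m₀ = 29,600 kg, m_f = 29,600 − 23,300 = 6,300 kg; Δv = 321×9.81×ln(4.698) = 3149.0×1.5472 ≈ 4872 m/s.
Total Δv = 4730 + 4872 = 9602 m/s.

Δv ≈ 9600 m/s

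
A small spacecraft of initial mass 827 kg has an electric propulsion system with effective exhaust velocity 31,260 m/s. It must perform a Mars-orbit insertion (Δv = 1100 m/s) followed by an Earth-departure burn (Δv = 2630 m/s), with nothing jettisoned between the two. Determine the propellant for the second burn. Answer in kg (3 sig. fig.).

propellant for the second burn ≈ 64.4 kg

After the first burn: m = 827 × exp(−1100/31260.0) = 827 × 0.96542 = 798.402 kg.
After the second burn: m = 798.402 × exp(−2630/31260.0) = 798.402 × 0.91931 = 733.979 kg.
Second-burn propellant = 798.402 − 733.979 = 64.423 kg.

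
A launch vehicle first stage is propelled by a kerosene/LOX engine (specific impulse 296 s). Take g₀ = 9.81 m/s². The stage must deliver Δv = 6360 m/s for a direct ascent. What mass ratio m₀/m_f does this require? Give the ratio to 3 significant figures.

mass ratio ≈ 8.94

v_e = Isp · g₀ = 296 × 9.81 = 2903.8 m/s.
By the Tsiolkovsky rocket equation, m₀/m_f = exp(Δv / v_e) = exp(6360 / 2903.8) = exp(2.1903) = 8.9376.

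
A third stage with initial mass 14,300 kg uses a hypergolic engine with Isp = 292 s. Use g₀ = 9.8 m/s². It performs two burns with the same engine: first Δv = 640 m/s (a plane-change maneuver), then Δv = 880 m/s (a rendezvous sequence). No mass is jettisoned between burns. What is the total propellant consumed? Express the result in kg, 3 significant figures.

v_e = Isp · g₀ = 292 × 9.8 = 2861.6 m/s.
After the first burn: m = 14300 × exp(−640/2861.6) = 14300 × 0.79959 = 11,434.1 kg.
After the second burn: m = 11,434.1 × exp(−880/2861.6) = 11,434.1 × 0.73527 = 8,407.15 kg.
Total propellant = m₀ − m_final = 14300 − 8,407.15 = 5,892.85 kg.

total propellant consumed ≈ 5890 kg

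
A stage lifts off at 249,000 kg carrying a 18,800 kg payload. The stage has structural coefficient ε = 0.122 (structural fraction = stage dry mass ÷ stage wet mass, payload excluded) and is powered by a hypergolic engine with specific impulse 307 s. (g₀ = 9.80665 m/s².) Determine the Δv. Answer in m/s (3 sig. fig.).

Stage wet mass = m₀ − payload = 249,000 − 18,800 = 230,200 kg.
Stage dry mass = ε × stage wet mass = 0.122 × 230,200 = 28,084.4 kg.
Burnout mass m_f = stage dry + payload = 28,084.4 + 18,800 = 46,884.4 kg.
v_e = Isp · g₀ = 307 × 9.80665 = 3010.6 m/s.
Δv = v_e · ln(249,000/46,884.4) = 3010.6 × ln(5.311) = 3010.6 × 1.6698 ≈ 5027 m/s.

Δv ≈ 5030 m/s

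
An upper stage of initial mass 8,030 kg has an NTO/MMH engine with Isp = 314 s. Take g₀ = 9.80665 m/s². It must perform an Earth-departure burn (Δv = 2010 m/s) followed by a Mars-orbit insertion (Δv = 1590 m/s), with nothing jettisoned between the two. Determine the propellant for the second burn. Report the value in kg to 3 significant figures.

v_e = Isp · g₀ = 314 × 9.80665 = 3079.3 m/s.
After the first burn: m = 8030 × exp(−2010/3079.3) = 8030 × 0.52061 = 4,180.5 kg.
After the second burn: m = 4,180.5 × exp(−1590/3079.3) = 4,180.5 × 0.59669 = 2,494.46 kg.
Second-burn propellant = 4,180.5 − 2,494.46 = 1,686.04 kg.

propellant for the second burn ≈ 1690 kg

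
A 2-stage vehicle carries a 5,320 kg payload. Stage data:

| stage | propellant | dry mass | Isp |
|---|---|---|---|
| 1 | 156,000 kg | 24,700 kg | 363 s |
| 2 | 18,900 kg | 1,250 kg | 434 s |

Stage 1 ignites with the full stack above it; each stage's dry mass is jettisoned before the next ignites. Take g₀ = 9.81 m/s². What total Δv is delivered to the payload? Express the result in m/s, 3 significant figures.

Δv ≈ 10800 m/s

Ignition mass of stage 1 = 156,000+24,700 + 18,900+1,250 + 5,320 = 206,170 kg.
Stage 1: m₀ = 206,170 kg, m_f = 206,170 − 156,000 = 50,170 kg; Δv = 363×9.81×ln(4.109) = 3561.0×1.4133 ≈ 5033 m/s.
Stage 2: m₀ = 25,470 kg, m_f = 25,470 − 18,900 = 6,570 kg; Δv = 434×9.81×ln(3.877) = 4257.5×1.3550 ≈ 5769 m/s.
Total Δv = 5033 + 5769 = 10802 m/s.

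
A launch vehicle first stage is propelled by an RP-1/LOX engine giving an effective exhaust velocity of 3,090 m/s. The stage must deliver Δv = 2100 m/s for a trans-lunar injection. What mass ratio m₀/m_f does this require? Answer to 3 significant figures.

m₀/m_f = exp(Δv / v_e) = exp(2100 / 3090.0) = exp(0.6796) = 1.9731.

mass ratio ≈ 1.97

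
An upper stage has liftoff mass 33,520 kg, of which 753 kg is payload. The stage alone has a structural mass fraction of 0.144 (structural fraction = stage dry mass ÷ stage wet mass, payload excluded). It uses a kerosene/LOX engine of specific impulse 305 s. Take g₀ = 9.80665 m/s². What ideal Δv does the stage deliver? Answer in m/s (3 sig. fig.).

Δv ≈ 5420 m/s

Stage wet mass = m₀ − payload = 33,520 − 753 = 32,767 kg.
Stage dry mass = ε × stage wet mass = 0.144 × 32,767 = 4,718.45 kg.
Burnout mass m_f = stage dry + payload = 4,718.45 + 753 = 5,471.45 kg.
v_e = Isp · g₀ = 305 × 9.80665 = 2991.0 m/s.
Using Δv = v_e ln(m₀/m_f): Δv = v_e · ln(33,520/5,471.45) = 2991.0 × ln(6.126) = 2991.0 × 1.8126 ≈ 5422 m/s.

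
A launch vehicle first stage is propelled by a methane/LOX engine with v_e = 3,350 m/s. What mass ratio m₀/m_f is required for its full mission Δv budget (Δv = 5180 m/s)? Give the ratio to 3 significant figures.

m₀/m_f = exp(Δv / v_e) = exp(5180 / 3350.0) = exp(1.5463) = 4.6939.

mass ratio ≈ 4.69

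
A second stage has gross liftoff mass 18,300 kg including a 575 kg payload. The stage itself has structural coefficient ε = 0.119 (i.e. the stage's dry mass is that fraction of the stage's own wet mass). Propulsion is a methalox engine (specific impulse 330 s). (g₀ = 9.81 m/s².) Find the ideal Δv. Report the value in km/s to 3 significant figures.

Δv ≈ 6.21 km/s

Stage wet mass = m₀ − payload = 18,300 − 575 = 17,725 kg.
Stage dry mass = ε × stage wet mass = 0.119 × 17,725 = 2,109.28 kg.
Burnout mass m_f = stage dry + payload = 2,109.28 + 575 = 2,684.28 kg.
v_e = Isp · g₀ = 330 × 9.81 = 3237.3 m/s.
By the Tsiolkovsky rocket equation, Δv = v_e · ln(18,300/2,684.28) = 3237.3 × ln(6.817) = 3237.3 × 1.9195 ≈ 6214 m/s.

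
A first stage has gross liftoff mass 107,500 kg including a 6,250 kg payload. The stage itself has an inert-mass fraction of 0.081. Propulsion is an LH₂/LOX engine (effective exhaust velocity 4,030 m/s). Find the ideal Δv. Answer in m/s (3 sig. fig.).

Δv ≈ 8090 m/s

Stage wet mass = m₀ − payload = 107,500 − 6,250 = 101,250 kg.
Stage dry mass = ε × stage wet mass = 0.081 × 101,250 = 8,201.25 kg.
Burnout mass m_f = stage dry + payload = 8,201.25 + 6,250 = 14,451.25 kg.
By the Tsiolkovsky rocket equation, Δv = v_e · ln(107,500/14,451.25) = 4030.0 × ln(7.439) = 4030.0 × 2.0067 ≈ 8087 m/s.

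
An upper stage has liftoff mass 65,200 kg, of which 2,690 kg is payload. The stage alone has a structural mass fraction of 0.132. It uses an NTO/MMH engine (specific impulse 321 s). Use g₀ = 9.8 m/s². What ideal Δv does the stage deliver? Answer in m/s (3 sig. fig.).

Stage wet mass = m₀ − payload = 65,200 − 2,690 = 62,510 kg.
Stage dry mass = ε × stage wet mass = 0.132 × 62,510 = 8,251.32 kg.
Burnout mass m_f = stage dry + payload = 8,251.32 + 2,690 = 10,941.32 kg.
v_e = Isp · g₀ = 321 × 9.8 = 3145.8 m/s.
Δv = v_e · ln(65,200/10,941.32) = 3145.8 × ln(5.959) = 3145.8 × 1.7849 ≈ 5615 m/s.

Δv ≈ 5610 m/s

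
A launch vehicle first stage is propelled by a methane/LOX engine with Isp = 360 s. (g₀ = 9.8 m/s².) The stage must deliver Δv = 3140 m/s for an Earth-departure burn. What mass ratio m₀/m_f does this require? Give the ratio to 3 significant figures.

mass ratio ≈ 2.44

v_e = Isp · g₀ = 360 × 9.8 = 3528.0 m/s.
Using Δv = v_e ln(m₀/m_f): m₀/m_f = exp(Δv / v_e) = exp(3140 / 3528.0) = exp(0.8900) = 2.4352.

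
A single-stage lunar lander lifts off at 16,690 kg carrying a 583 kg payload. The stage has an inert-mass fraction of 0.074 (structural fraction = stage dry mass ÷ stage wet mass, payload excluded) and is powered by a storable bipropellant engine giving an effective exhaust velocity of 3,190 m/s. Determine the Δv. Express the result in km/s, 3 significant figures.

Δv ≈ 7.15 km/s

Stage wet mass = m₀ − payload = 16,690 − 583 = 16,107 kg.
Stage dry mass = ε × stage wet mass = 0.074 × 16,107 = 1,191.92 kg.
Burnout mass m_f = stage dry + payload = 1,191.92 + 583 = 1,774.92 kg.
Rocket equation: Δv = v_e · ln(16,690/1,774.92) = 3190.0 × ln(9.403) = 3190.0 × 2.2411 ≈ 7149 m/s.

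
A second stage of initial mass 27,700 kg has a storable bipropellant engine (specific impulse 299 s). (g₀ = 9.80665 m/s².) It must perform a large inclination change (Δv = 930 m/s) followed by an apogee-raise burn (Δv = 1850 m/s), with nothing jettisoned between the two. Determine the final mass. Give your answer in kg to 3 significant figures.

final mass ≈ 10700 kg

v_e = Isp · g₀ = 299 × 9.80665 = 2932.2 m/s.
After the first burn: m = 27700 × exp(−930/2932.2) = 27700 × 0.72821 = 20,171.4 kg.
After the second burn: m = 20,171.4 × exp(−1850/2932.2) = 20,171.4 × 0.53210 = 10,733.2 kg.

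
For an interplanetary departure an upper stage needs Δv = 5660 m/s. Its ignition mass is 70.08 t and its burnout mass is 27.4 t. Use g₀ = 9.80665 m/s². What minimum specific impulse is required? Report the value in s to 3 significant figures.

Isp ≈ 615 s

ln(m₀/m_f) = ln(70080/27400) = ln(2.558) = 0.9391.
By the Tsiolkovsky rocket equation, v_e = Δv / ln(m₀/m_f) = 5660 / 0.9391 = 6027.1 m/s.
Isp = v_e / g₀ = 6027.1 / 9.80665 = 614.6 s.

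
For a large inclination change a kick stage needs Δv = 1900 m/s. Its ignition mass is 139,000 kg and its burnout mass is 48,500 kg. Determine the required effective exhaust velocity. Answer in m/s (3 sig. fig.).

v_e ≈ 1800 m/s

ln(m₀/m_f) = ln(139000/48500) = ln(2.866) = 1.0529.
Using Δv = v_e ln(m₀/m_f): v_e = Δv / ln(m₀/m_f) = 1900 / 1.0529 = 1804.5 m/s.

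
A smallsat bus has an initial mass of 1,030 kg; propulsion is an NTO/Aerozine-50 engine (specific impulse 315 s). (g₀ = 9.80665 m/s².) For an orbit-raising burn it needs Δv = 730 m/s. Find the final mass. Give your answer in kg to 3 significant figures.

final mass ≈ 813 kg

v_e = Isp · g₀ = 315 × 9.80665 = 3089.1 m/s.
Rocket equation: m₀/m_f = exp(Δv / v_e) = exp(730 / 3089.1) = exp(0.2363) = 1.2666.
m_f = m₀ / 1.2666 = 1,030 / 1.2666 = 813.201 kg.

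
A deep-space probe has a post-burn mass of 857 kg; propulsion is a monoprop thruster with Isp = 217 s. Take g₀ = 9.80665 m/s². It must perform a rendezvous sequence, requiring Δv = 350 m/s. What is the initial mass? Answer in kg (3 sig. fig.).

v_e = Isp · g₀ = 217 × 9.80665 = 2128.0 m/s.
Using Δv = v_e ln(m₀/m_f): m₀/m_f = exp(Δv / v_e) = exp(350 / 2128.0) = exp(0.1645) = 1.1788.
m₀ = m_f × 1.1788 = 857 × 1.1788 = 1,010.23 kg.

initial mass ≈ 1010 kg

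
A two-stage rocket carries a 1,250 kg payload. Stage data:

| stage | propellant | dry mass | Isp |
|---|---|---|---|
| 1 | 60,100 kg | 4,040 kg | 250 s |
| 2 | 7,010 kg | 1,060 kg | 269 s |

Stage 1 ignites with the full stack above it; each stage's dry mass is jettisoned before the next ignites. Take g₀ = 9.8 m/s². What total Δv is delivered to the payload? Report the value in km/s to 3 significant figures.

Ignition mass of stage 1 = 60,100+4,040 + 7,010+1,060 + 1,250 = 73,460 kg.
Stage 1: m₀ = 73,460 kg, m_f = 73,460 − 60,100 = 13,360 kg; Δv = 250×9.8×ln(5.499) = 2450.0×1.7045 ≈ 4176 m/s.
Stage 2: m₀ = 9,320 kg, m_f = 9,320 − 7,010 = 2,310 kg; Δv = 269×9.8×ln(4.035) = 2636.2×1.3949 ≈ 3677 m/s.
Total Δv = 4176 + 3677 = 7853 m/s.

Δv ≈ 7.85 km/s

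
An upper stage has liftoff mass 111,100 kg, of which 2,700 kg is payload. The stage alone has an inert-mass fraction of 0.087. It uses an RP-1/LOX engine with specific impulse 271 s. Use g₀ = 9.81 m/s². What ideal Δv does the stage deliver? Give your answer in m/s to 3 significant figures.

Δv ≈ 5890 m/s

Stage wet mass = m₀ − payload = 111,100 − 2,700 = 108,400 kg.
Stage dry mass = ε × stage wet mass = 0.087 × 108,400 = 9,430.8 kg.
Burnout mass m_f = stage dry + payload = 9,430.8 + 2,700 = 12,130.8 kg.
v_e = Isp · g₀ = 271 × 9.81 = 2658.5 m/s.
By the Tsiolkovsky rocket equation, Δv = v_e · ln(111,100/12,130.8) = 2658.5 × ln(9.159) = 2658.5 × 2.2147 ≈ 5888 m/s.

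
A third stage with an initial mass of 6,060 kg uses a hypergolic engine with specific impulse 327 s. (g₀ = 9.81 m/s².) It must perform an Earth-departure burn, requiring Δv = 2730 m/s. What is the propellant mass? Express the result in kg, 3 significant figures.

propellant mass ≈ 3470 kg

v_e = Isp · g₀ = 327 × 9.81 = 3207.9 m/s.
By the Tsiolkovsky rocket equation, m₀/m_f = exp(Δv / v_e) = exp(2730 / 3207.9) = exp(0.8510) = 2.3421.
m_f = 6,060 / 2.3421 = 2,587.42 kg, so propellant = m₀ − m_f = 6,060 − 2,587.42 = 3,472.58 kg.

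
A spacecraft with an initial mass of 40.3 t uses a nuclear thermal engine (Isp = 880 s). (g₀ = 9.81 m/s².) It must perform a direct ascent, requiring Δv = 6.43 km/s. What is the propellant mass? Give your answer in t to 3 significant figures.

propellant mass ≈ 21.2 t

v_e = Isp · g₀ = 880 × 9.81 = 8632.8 m/s.
Using Δv = v_e ln(m₀/m_f): m₀/m_f = exp(Δv / v_e) = exp(6430 / 8632.8) = exp(0.7448) = 2.1061.
m_f = 40.3 / 2.1061 = 19.1349 t, so propellant = m₀ − m_f = 40.3 − 19.1349 = 21.1651 t.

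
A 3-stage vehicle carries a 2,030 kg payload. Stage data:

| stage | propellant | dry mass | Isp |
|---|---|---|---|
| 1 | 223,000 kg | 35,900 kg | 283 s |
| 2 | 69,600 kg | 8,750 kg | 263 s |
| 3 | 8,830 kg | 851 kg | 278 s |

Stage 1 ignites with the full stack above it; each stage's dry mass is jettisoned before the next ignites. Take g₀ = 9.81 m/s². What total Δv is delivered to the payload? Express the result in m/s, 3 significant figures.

Ignition mass of stage 1 = 223,000+35,900 + 69,600+8,750 + 8,830+851 + 2,030 = 348,961 kg.
Stage 1: m₀ = 348,961 kg, m_f = 348,961 − 223,000 = 125,961 kg; Δv = 283×9.81×ln(2.77) = 2776.2×1.0190 ≈ 2829 m/s.
Stage 2: m₀ = 90,061 kg, m_f = 90,061 − 69,600 = 20,461 kg; Δv = 263×9.81×ln(4.402) = 2580.0×1.4820 ≈ 3824 m/s.
Stage 3: m₀ = 11,711 kg, m_f = 11,711 − 8,830 = 2,881 kg; Δv = 278×9.81×ln(4.065) = 2727.2×1.4024 ≈ 3825 m/s.
Total Δv = 2829 + 3824 + 3825 = 10478 m/s.

Δv ≈ 10500 m/s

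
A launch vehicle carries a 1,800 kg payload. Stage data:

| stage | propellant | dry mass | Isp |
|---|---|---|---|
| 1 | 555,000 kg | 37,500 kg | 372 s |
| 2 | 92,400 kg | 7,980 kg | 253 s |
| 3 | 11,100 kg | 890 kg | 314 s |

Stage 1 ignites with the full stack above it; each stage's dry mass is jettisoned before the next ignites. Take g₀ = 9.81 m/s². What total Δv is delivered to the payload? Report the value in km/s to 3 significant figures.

Δv ≈ 14.8 km/s

Ignition mass of stage 1 = 555,000+37,500 + 92,400+7,980 + 11,100+890 + 1,800 = 706,670 kg.
Stage 1: m₀ = 706,670 kg, m_f = 706,670 − 555,000 = 151,670 kg; Δv = 372×9.81×ln(4.659) = 3649.3×1.5389 ≈ 5616 m/s.
Stage 2: m₀ = 114,170 kg, m_f = 114,170 − 92,400 = 21,770 kg; Δv = 253×9.81×ln(5.244) = 2481.9×1.6572 ≈ 4113 m/s.
Stage 3: m₀ = 13,790 kg, m_f = 13,790 − 11,100 = 2,690 kg; Δv = 314×9.81×ln(5.126) = 3080.3×1.6344 ≈ 5035 m/s.
Total Δv = 5616 + 4113 + 5035 = 14764 m/s.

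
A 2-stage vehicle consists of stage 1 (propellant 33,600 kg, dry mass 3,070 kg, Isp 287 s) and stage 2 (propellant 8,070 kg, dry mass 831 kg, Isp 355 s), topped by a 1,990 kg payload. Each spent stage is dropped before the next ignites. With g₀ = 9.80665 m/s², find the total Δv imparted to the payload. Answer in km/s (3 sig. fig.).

Δv ≈ 8.15 km/s

Ignition mass of stage 1 = 33,600+3,070 + 8,070+831 + 1,990 = 47,561 kg.
Stage 1: m₀ = 47,561 kg, m_f = 47,561 − 33,600 = 13,961 kg; Δv = 287×9.80665×ln(3.407) = 2814.5×1.2257 ≈ 3450 m/s.
Stage 2: m₀ = 10,891 kg, m_f = 10,891 − 8,070 = 2,821 kg; Δv = 355×9.80665×ln(3.861) = 3481.4×1.3508 ≈ 4703 m/s.
Total Δv = 3450 + 4703 = 8153 m/s.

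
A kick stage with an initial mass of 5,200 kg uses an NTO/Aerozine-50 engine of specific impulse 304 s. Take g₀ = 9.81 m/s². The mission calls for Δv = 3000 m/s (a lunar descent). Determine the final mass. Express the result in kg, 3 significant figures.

final mass ≈ 1900 kg

v_e = Isp · g₀ = 304 × 9.81 = 2982.2 m/s.
m₀/m_f = exp(Δv / v_e) = exp(3000 / 2982.2) = exp(1.0060) = 2.7345.
m_f = m₀ / 2.7345 = 5,200 / 2.7345 = 1,901.63 kg.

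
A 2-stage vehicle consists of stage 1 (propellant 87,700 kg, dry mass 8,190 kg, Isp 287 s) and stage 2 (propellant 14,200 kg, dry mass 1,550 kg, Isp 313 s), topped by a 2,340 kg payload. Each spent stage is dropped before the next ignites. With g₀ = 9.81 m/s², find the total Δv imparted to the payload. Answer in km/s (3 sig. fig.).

Ignition mass of stage 1 = 87,700+8,190 + 14,200+1,550 + 2,340 = 113,980 kg.
Stage 1: m₀ = 113,980 kg, m_f = 113,980 − 87,700 = 26,280 kg; Δv = 287×9.81×ln(4.337) = 2815.5×1.4672 ≈ 4131 m/s.
Stage 2: m₀ = 18,090 kg, m_f = 18,090 − 14,200 = 3,890 kg; Δv = 313×9.81×ln(4.65) = 3070.5×1.5370 ≈ 4719 m/s.
Total Δv = 4131 + 4719 = 8850 m/s.

Δv ≈ 8.85 km/s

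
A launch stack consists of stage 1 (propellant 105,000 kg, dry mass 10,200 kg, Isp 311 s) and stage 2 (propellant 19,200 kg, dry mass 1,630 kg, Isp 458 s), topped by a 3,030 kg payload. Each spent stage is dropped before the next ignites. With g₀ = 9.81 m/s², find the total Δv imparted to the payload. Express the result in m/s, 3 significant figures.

Ignition mass of stage 1 = 105,000+10,200 + 19,200+1,630 + 3,030 = 139,060 kg.
Stage 1: m₀ = 139,060 kg, m_f = 139,060 − 105,000 = 34,060 kg; Δv = 311×9.81×ln(4.083) = 3050.9×1.4068 ≈ 4292 m/s.
Stage 2: m₀ = 23,860 kg, m_f = 23,860 − 19,200 = 4,660 kg; Δv = 458×9.81×ln(5.12) = 4493.0×1.6332 ≈ 7338 m/s.
Total Δv = 4292 + 7338 = 11630 m/s.

Δv ≈ 11600 m/s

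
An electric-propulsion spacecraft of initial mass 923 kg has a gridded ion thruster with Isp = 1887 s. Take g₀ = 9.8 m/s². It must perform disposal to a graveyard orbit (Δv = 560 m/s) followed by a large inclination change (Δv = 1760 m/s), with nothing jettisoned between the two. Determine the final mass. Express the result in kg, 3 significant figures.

final mass ≈ 814 kg

v_e = Isp · g₀ = 1887 × 9.8 = 18492.6 m/s.
After the first burn: m = 923 × exp(−560/18492.6) = 923 × 0.97017 = 895.467 kg.
After the second burn: m = 895.467 × exp(−1760/18492.6) = 895.467 × 0.90922 = 814.177 kg.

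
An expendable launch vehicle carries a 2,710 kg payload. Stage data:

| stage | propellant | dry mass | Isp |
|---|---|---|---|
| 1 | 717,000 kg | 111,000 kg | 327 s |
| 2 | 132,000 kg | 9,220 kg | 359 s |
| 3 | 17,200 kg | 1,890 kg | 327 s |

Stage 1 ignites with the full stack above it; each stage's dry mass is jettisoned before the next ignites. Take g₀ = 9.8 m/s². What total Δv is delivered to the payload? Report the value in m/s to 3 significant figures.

Δv ≈ 14900 m/s

Ignition mass of stage 1 = 717,000+111,000 + 132,000+9,220 + 17,200+1,890 + 2,710 = 991,020 kg.
Stage 1: m₀ = 991,020 kg, m_f = 991,020 − 717,000 = 274,020 kg; Δv = 327×9.8×ln(3.617) = 3204.6×1.2855 ≈ 4120 m/s.
Stage 2: m₀ = 163,020 kg, m_f = 163,020 − 132,000 = 31,020 kg; Δv = 359×9.8×ln(5.255) = 3518.2×1.6592 ≈ 5838 m/s.
Stage 3: m₀ = 21,800 kg, m_f = 21,800 − 17,200 = 4,600 kg; Δv = 327×9.8×ln(4.739) = 3204.6×1.5559 ≈ 4986 m/s.
Total Δv = 4120 + 5838 + 4986 = 14944 m/s.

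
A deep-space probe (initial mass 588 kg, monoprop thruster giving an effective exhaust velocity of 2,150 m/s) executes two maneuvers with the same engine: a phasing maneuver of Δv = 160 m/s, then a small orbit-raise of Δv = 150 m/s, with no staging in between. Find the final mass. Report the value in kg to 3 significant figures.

After the first burn: m = 588 × exp(−160/2150.0) = 588 × 0.92828 = 545.829 kg.
After the second burn: m = 545.829 × exp(−150/2150.0) = 545.829 × 0.93261 = 509.046 kg.

final mass ≈ 509 kg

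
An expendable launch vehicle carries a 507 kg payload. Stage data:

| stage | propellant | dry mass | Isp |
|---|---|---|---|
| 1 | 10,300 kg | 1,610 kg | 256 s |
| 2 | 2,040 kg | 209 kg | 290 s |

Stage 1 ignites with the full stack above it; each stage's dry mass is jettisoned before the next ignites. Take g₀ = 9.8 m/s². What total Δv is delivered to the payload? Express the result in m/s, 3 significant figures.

Ignition mass of stage 1 = 10,300+1,610 + 2,040+209 + 507 = 14,666 kg.
Stage 1: m₀ = 14,666 kg, m_f = 14,666 − 10,300 = 4,366 kg; Δv = 256×9.8×ln(3.359) = 2508.8×1.2117 ≈ 3040 m/s.
Stage 2: m₀ = 2,756 kg, m_f = 2,756 − 2,040 = 716 kg; Δv = 290×9.8×ln(3.849) = 2842.0×1.3479 ≈ 3831 m/s.
Total Δv = 3040 + 3831 = 6871 m/s.

Δv ≈ 6870 m/s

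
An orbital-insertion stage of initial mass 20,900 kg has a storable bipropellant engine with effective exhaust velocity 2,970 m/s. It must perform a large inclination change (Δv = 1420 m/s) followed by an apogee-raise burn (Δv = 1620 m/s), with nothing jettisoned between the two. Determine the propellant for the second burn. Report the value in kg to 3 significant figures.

propellant for the second burn ≈ 5450 kg

After the first burn: m = 20900 × exp(−1420/2970.0) = 20900 × 0.61995 = 12,957 kg.
After the second burn: m = 12,957 × exp(−1620/2970.0) = 12,957 × 0.57958 = 7,509.62 kg.
Second-burn propellant = 12,957 − 7,509.62 = 5,447.38 kg.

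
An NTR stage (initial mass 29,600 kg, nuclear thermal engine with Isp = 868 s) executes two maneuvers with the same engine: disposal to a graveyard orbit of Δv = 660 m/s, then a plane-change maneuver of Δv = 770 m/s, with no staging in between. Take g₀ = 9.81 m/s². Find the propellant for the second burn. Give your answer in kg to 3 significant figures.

propellant for the second burn ≈ 2370 kg

v_e = Isp · g₀ = 868 × 9.81 = 8515.1 m/s.
After the first burn: m = 29600 × exp(−660/8515.1) = 29600 × 0.92542 = 27,392.4 kg.
After the second burn: m = 27,392.4 × exp(−770/8515.1) = 27,392.4 × 0.91354 = 25,024.1 kg.
Second-burn propellant = 27,392.4 − 25,024.1 = 2,368.3 kg.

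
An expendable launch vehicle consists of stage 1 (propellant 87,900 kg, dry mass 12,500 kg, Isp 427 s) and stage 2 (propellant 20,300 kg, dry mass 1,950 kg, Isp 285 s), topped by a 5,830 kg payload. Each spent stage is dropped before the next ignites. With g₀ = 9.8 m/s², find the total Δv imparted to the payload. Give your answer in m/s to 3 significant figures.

Δv ≈ 8410 m/s

Ignition mass of stage 1 = 87,900+12,500 + 20,300+1,950 + 5,830 = 128,480 kg.
Stage 1: m₀ = 128,480 kg, m_f = 128,480 − 87,900 = 40,580 kg; Δv = 427×9.8×ln(3.166) = 4184.6×1.1525 ≈ 4823 m/s.
Stage 2: m₀ = 28,080 kg, m_f = 28,080 − 20,300 = 7,780 kg; Δv = 285×9.8×ln(3.609) = 2793.0×1.2835 ≈ 3585 m/s.
Total Δv = 4823 + 3585 = 8408 m/s.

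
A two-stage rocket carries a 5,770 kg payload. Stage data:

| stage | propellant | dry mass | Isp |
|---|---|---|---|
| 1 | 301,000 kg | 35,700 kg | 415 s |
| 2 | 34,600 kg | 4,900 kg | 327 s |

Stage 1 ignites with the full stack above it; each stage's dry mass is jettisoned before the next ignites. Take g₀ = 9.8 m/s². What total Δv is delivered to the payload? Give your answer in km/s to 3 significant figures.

Ignition mass of stage 1 = 301,000+35,700 + 34,600+4,900 + 5,770 = 381,970 kg.
Stage 1: m₀ = 381,970 kg, m_f = 381,970 − 301,000 = 80,970 kg; Δv = 415×9.8×ln(4.717) = 4067.0×1.5513 ≈ 6309 m/s.
Stage 2: m₀ = 45,270 kg, m_f = 45,270 − 34,600 = 10,670 kg; Δv = 327×9.8×ln(4.243) = 3204.6×1.4452 ≈ 4631 m/s.
Total Δv = 6309 + 4631 = 10940 m/s.

Δv ≈ 10.9 km/s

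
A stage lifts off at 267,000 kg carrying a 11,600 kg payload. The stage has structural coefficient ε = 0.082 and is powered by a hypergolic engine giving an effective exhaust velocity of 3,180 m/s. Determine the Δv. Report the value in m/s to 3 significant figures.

Δv ≈ 6690 m/s

Stage wet mass = m₀ − payload = 267,000 − 11,600 = 255,400 kg.
Stage dry mass = ε × stage wet mass = 0.082 × 255,400 = 20,942.8 kg.
Burnout mass m_f = stage dry + payload = 20,942.8 + 11,600 = 32,542.8 kg.
Rocket equation: Δv = v_e · ln(267,000/32,542.8) = 3180.0 × ln(8.205) = 3180.0 × 2.1047 ≈ 6693 m/s.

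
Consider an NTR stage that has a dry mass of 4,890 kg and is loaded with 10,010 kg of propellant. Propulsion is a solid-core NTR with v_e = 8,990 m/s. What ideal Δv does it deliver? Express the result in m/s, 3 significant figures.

Δv ≈ 10000 m/s

m₀ = m_dry + m_prop = 4,890 + 10,010 = 14,900 kg.
Using Δv = v_e ln(m₀/m_f): Δv = v_e · ln(m₀/m_f) = 8990.0 × ln(3.047) = 8990.0 × 1.1142 ≈ 10016.4 m/s.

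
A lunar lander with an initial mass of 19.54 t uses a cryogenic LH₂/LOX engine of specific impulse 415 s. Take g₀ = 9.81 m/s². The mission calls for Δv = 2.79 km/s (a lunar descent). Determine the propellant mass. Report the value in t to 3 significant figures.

v_e = Isp · g₀ = 415 × 9.81 = 4071.2 m/s.
From the ideal rocket equation, m₀/m_f = exp(Δv / v_e) = exp(2790 / 4071.2) = exp(0.6853) = 1.9844.
m_f = 19.54 / 1.9844 = 9.84681 t, so propellant = m₀ − m_f = 19.54 − 9.84681 = 9.69319 t.

propellant mass ≈ 9.69 t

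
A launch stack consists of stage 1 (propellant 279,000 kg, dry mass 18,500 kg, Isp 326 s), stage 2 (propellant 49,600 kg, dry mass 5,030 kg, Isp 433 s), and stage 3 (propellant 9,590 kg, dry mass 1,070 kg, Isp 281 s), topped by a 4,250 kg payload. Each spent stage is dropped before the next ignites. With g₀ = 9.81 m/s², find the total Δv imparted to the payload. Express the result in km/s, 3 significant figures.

Δv ≈ 12.7 km/s

Ignition mass of stage 1 = 279,000+18,500 + 49,600+5,030 + 9,590+1,070 + 4,250 = 367,040 kg.
Stage 1: m₀ = 367,040 kg, m_f = 367,040 − 279,000 = 88,040 kg; Δv = 326×9.81×ln(4.169) = 3198.1×1.4277 ≈ 4566 m/s.
Stage 2: m₀ = 69,540 kg, m_f = 69,540 − 49,600 = 19,940 kg; Δv = 433×9.81×ln(3.487) = 4247.7×1.2492 ≈ 5306 m/s.
Stage 3: m₀ = 14,910 kg, m_f = 14,910 − 9,590 = 5,320 kg; Δv = 281×9.81×ln(2.803) = 2756.6×1.0306 ≈ 2841 m/s.
Total Δv = 4566 + 5306 + 2841 = 12713 m/s.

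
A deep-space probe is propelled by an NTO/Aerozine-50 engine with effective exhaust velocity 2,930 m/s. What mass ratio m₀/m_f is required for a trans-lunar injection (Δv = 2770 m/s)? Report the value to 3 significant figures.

Using Δv = v_e ln(m₀/m_f): m₀/m_f = exp(Δv / v_e) = exp(2770 / 2930.0) = exp(0.9454) = 2.5738.

mass ratio ≈ 2.57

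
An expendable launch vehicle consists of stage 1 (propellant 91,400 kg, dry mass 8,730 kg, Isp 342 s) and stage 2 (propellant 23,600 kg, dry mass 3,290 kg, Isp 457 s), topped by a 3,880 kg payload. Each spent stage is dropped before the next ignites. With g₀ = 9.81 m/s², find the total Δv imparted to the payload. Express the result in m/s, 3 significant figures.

Δv ≈ 10600 m/s

Ignition mass of stage 1 = 91,400+8,730 + 23,600+3,290 + 3,880 = 130,900 kg.
Stage 1: m₀ = 130,900 kg, m_f = 130,900 − 91,400 = 39,500 kg; Δv = 342×9.81×ln(3.314) = 3355.0×1.1981 ≈ 4020 m/s.
Stage 2: m₀ = 30,770 kg, m_f = 30,770 − 23,600 = 7,170 kg; Δv = 457×9.81×ln(4.291) = 4483.2×1.4566 ≈ 6530 m/s.
Total Δv = 4020 + 6530 = 10550 m/s.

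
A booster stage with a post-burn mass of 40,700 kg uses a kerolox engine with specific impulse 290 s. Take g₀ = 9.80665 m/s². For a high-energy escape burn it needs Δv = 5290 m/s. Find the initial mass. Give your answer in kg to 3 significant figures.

v_e = Isp · g₀ = 290 × 9.80665 = 2843.9 m/s.
m₀/m_f = exp(Δv / v_e) = exp(5290 / 2843.9) = exp(1.8601) = 6.4244.
m₀ = m_f × 6.4244 = 40,700 × 6.4244 = 261,473 kg.

initial mass ≈ 261000 kg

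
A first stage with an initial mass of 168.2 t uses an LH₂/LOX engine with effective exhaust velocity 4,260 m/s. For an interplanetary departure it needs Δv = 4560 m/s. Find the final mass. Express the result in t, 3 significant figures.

final mass ≈ 57.7 t

m₀/m_f = exp(Δv / v_e) = exp(4560 / 4260.0) = exp(1.0704) = 2.9166.
m_f = m₀ / 2.9166 = 168.2 / 2.9166 = 57.6699 t.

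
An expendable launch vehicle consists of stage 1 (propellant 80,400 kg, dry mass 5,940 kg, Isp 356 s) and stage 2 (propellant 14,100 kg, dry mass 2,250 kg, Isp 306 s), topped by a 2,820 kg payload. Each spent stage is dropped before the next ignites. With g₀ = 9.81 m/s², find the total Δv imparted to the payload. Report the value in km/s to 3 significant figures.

Ignition mass of stage 1 = 80,400+5,940 + 14,100+2,250 + 2,820 = 105,510 kg.
Stage 1: m₀ = 105,510 kg, m_f = 105,510 − 80,400 = 25,110 kg; Δv = 356×9.81×ln(4.202) = 3492.4×1.4355 ≈ 5013 m/s.
Stage 2: m₀ = 19,170 kg, m_f = 19,170 − 14,100 = 5,070 kg; Δv = 306×9.81×ln(3.781) = 3001.9×1.3300 ≈ 3992 m/s.
Total Δv = 5013 + 3992 = 9005 m/s.

Δv ≈ 9.01 km/s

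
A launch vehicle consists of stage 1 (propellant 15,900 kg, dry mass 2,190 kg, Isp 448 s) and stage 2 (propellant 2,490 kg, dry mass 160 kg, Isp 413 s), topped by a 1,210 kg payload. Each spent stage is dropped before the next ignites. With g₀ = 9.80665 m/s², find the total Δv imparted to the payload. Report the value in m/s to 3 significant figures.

Ignition mass of stage 1 = 15,900+2,190 + 2,490+160 + 1,210 = 21,950 kg.
Stage 1: m₀ = 21,950 kg, m_f = 21,950 − 15,900 = 6,050 kg; Δv = 448×9.80665×ln(3.628) = 4393.4×1.2887 ≈ 5662 m/s.
Stage 2: m₀ = 3,860 kg, m_f = 3,860 − 2,490 = 1,370 kg; Δv = 413×9.80665×ln(2.818) = 4050.1×1.0359 ≈ 4195 m/s.
Total Δv = 5662 + 4195 = 9857 m/s.

Δv ≈ 9860 m/s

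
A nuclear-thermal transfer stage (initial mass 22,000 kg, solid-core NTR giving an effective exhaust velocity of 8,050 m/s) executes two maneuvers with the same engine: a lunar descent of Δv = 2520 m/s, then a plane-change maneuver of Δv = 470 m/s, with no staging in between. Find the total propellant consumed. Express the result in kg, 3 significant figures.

After the first burn: m = 22000 × exp(−2520/8050.0) = 22000 × 0.73122 = 16,086.8 kg.
After the second burn: m = 16,086.8 × exp(−470/8050.0) = 16,086.8 × 0.94329 = 15,174.5 kg.
Total propellant = m₀ − m_final = 22000 − 15,174.5 = 6,825.5 kg.

total propellant consumed ≈ 6830 kg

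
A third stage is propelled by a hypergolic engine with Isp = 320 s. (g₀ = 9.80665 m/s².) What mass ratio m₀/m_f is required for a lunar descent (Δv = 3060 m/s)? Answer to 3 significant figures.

mass ratio ≈ 2.65

v_e = Isp · g₀ = 320 × 9.80665 = 3138.1 m/s.
m₀/m_f = exp(Δv / v_e) = exp(3060 / 3138.1) = exp(0.9751) = 2.6514.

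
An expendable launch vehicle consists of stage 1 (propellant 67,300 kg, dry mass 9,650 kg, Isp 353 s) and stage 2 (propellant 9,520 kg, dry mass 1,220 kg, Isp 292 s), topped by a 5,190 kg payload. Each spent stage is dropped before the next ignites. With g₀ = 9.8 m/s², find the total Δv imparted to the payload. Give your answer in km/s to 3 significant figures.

Δv ≈ 7.07 km/s

Ignition mass of stage 1 = 67,300+9,650 + 9,520+1,220 + 5,190 = 92,880 kg.
Stage 1: m₀ = 92,880 kg, m_f = 92,880 − 67,300 = 25,580 kg; Δv = 353×9.8×ln(3.631) = 3459.4×1.2895 ≈ 4461 m/s.
Stage 2: m₀ = 15,930 kg, m_f = 15,930 − 9,520 = 6,410 kg; Δv = 292×9.8×ln(2.485) = 2861.6×0.9103 ≈ 2605 m/s.
Total Δv = 4461 + 2605 = 7066 m/s.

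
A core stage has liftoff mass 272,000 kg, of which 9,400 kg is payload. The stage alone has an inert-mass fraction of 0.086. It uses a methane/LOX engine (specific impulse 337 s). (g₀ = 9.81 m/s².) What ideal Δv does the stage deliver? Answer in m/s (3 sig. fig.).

Δv ≈ 7080 m/s

Stage wet mass = m₀ − payload = 272,000 − 9,400 = 262,600 kg.
Stage dry mass = ε × stage wet mass = 0.086 × 262,600 = 22,583.6 kg.
Burnout mass m_f = stage dry + payload = 22,583.6 + 9,400 = 31,983.6 kg.
v_e = Isp · g₀ = 337 × 9.81 = 3306.0 m/s.
From the ideal rocket equation, Δv = v_e · ln(272,000/31,983.6) = 3306.0 × ln(8.504) = 3306.0 × 2.1406 ≈ 7077 m/s.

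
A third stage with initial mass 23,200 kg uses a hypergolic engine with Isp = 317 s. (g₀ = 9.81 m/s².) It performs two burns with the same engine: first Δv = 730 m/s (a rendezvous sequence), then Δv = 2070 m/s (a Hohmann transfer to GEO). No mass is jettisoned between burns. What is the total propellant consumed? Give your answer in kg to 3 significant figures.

v_e = Isp · g₀ = 317 × 9.81 = 3109.8 m/s.
After the first burn: m = 23200 × exp(−730/3109.8) = 23200 × 0.79077 = 18,345.9 kg.
After the second burn: m = 18,345.9 × exp(−2070/3109.8) = 18,345.9 × 0.51394 = 9,428.69 kg.
Total propellant = m₀ − m_final = 23200 − 9,428.69 = 13,771.31 kg.

total propellant consumed ≈ 13800 kg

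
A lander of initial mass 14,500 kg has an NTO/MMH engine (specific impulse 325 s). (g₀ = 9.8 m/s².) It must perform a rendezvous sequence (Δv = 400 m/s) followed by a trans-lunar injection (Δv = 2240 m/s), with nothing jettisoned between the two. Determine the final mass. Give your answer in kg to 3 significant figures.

v_e = Isp · g₀ = 325 × 9.8 = 3185.0 m/s.
After the first burn: m = 14500 × exp(−400/3185.0) = 14500 × 0.88198 = 12,788.7 kg.
After the second burn: m = 12,788.7 × exp(−2240/3185.0) = 12,788.7 × 0.49495 = 6,329.77 kg.

final mass ≈ 6330 kg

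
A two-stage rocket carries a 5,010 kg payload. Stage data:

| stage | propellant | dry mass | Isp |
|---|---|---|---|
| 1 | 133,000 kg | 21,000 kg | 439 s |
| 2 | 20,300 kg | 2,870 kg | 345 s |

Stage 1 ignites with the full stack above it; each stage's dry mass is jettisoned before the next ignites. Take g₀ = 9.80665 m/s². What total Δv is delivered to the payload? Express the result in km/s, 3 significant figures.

Ignition mass of stage 1 = 133,000+21,000 + 20,300+2,870 + 5,010 = 182,180 kg.
Stage 1: m₀ = 182,180 kg, m_f = 182,180 − 133,000 = 49,180 kg; Δv = 439×9.80665×ln(3.704) = 4305.1×1.3095 ≈ 5638 m/s.
Stage 2: m₀ = 28,180 kg, m_f = 28,180 − 20,300 = 7,880 kg; Δv = 345×9.80665×ln(3.576) = 3383.3×1.2743 ≈ 4311 m/s.
Total Δv = 5638 + 4311 = 9949 m/s.

Δv ≈ 9.95 km/s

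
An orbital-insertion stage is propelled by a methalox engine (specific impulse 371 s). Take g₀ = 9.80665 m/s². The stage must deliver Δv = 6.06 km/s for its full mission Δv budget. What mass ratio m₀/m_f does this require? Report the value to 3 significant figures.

mass ratio ≈ 5.29

v_e = Isp · g₀ = 371 × 9.80665 = 3638.3 m/s.
m₀/m_f = exp(Δv / v_e) = exp(6060 / 3638.3) = exp(1.6656) = 5.2890.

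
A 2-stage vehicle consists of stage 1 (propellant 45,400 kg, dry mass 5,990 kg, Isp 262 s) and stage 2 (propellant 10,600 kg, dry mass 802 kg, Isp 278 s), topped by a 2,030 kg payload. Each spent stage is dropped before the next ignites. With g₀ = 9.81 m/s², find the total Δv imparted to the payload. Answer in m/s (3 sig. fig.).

Δv ≈ 7340 m/s

Ignition mass of stage 1 = 45,400+5,990 + 10,600+802 + 2,030 = 64,822 kg.
Stage 1: m₀ = 64,822 kg, m_f = 64,822 − 45,400 = 19,422 kg; Δv = 262×9.81×ln(3.338) = 2570.2×1.2052 ≈ 3098 m/s.
Stage 2: m₀ = 13,432 kg, m_f = 13,432 − 10,600 = 2,832 kg; Δv = 278×9.81×ln(4.743) = 2727.2×1.5567 ≈ 4245 m/s.
Total Δv = 3098 + 4245 = 7343 m/s.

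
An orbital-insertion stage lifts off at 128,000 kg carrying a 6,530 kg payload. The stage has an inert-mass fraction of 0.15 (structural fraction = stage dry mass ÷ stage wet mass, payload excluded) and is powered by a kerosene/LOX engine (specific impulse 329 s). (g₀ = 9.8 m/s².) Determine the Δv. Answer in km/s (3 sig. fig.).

Stage wet mass = m₀ − payload = 128,000 − 6,530 = 121,470 kg.
Stage dry mass = ε × stage wet mass = 0.15 × 121,470 = 18,220.5 kg.
Burnout mass m_f = stage dry + payload = 18,220.5 + 6,530 = 24,750.5 kg.
v_e = Isp · g₀ = 329 × 9.8 = 3224.2 m/s.
Δv = v_e · ln(128,000/24,750.5) = 3224.2 × ln(5.172) = 3224.2 × 1.6432 ≈ 5298 m/s.

Δv ≈ 5.30 km/s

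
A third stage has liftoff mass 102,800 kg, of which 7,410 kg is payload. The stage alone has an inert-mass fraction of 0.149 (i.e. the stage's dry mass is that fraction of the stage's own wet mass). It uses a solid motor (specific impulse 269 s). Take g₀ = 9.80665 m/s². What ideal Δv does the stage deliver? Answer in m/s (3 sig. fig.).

Stage wet mass = m₀ − payload = 102,800 − 7,410 = 95,390 kg.
Stage dry mass = ε × stage wet mass = 0.149 × 95,390 = 14,213.1 kg.
Burnout mass m_f = stage dry + payload = 14,213.1 + 7,410 = 21,623.1 kg.
v_e = Isp · g₀ = 269 × 9.80665 = 2638.0 m/s.
Δv = v_e · ln(102,800/21,623.1) = 2638.0 × ln(4.754) = 2638.0 × 1.5590 ≈ 4113 m/s.

Δv ≈ 4110 m/s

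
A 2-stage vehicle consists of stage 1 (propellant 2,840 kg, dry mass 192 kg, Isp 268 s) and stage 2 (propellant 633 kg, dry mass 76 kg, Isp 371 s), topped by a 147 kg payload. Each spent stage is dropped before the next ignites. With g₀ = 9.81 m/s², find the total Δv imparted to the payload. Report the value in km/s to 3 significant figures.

Ignition mass of stage 1 = 2,840+192 + 633+76 + 147 = 3,888 kg.
Stage 1: m₀ = 3,888 kg, m_f = 3,888 − 2,840 = 1,048 kg; Δv = 268×9.81×ln(3.71) = 2629.1×1.3110 ≈ 3447 m/s.
Stage 2: m₀ = 856 kg, m_f = 856 − 633 = 223 kg; Δv = 371×9.81×ln(3.839) = 3639.5×1.3451 ≈ 4895 m/s.
Total Δv = 3447 + 4895 = 8342 m/s.

Δv ≈ 8.34 km/s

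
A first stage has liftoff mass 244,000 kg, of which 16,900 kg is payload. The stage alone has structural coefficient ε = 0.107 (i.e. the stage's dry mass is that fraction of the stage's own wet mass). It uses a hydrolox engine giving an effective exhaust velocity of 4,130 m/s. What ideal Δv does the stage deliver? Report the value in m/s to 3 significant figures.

Δv ≈ 7350 m/s

Stage wet mass = m₀ − payload = 244,000 − 16,900 = 227,100 kg.
Stage dry mass = ε × stage wet mass = 0.107 × 227,100 = 24,299.7 kg.
Burnout mass m_f = stage dry + payload = 24,299.7 + 16,900 = 41,199.7 kg.
Δv = v_e · ln(244,000/41,199.7) = 4130.0 × ln(5.922) = 4130.0 × 1.7787 ≈ 7346 m/s.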